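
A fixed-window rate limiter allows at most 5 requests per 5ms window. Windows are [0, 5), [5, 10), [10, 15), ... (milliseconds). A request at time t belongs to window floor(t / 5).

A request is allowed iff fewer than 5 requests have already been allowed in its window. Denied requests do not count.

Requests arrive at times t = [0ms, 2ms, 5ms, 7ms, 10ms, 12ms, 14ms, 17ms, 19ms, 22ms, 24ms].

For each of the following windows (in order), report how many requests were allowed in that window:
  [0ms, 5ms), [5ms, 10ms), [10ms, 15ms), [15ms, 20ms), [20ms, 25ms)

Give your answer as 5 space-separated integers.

Processing requests:
  req#1 t=0ms (window 0): ALLOW
  req#2 t=2ms (window 0): ALLOW
  req#3 t=5ms (window 1): ALLOW
  req#4 t=7ms (window 1): ALLOW
  req#5 t=10ms (window 2): ALLOW
  req#6 t=12ms (window 2): ALLOW
  req#7 t=14ms (window 2): ALLOW
  req#8 t=17ms (window 3): ALLOW
  req#9 t=19ms (window 3): ALLOW
  req#10 t=22ms (window 4): ALLOW
  req#11 t=24ms (window 4): ALLOW

Allowed counts by window: 2 2 3 2 2

Answer: 2 2 3 2 2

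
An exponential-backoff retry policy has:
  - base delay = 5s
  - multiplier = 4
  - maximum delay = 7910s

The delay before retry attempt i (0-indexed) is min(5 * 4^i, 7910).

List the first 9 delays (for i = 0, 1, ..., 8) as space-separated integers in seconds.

Computing each delay:
  i=0: min(5*4^0, 7910) = 5
  i=1: min(5*4^1, 7910) = 20
  i=2: min(5*4^2, 7910) = 80
  i=3: min(5*4^3, 7910) = 320
  i=4: min(5*4^4, 7910) = 1280
  i=5: min(5*4^5, 7910) = 5120
  i=6: min(5*4^6, 7910) = 7910
  i=7: min(5*4^7, 7910) = 7910
  i=8: min(5*4^8, 7910) = 7910

Answer: 5 20 80 320 1280 5120 7910 7910 7910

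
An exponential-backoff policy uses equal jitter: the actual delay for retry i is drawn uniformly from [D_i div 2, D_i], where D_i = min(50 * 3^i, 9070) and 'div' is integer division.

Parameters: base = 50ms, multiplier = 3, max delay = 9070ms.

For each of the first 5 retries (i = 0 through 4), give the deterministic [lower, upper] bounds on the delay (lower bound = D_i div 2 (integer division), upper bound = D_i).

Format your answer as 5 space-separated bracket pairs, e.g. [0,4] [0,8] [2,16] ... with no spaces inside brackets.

Computing bounds per retry:
  i=0: D_i=min(50*3^0,9070)=50, bounds=[25,50]
  i=1: D_i=min(50*3^1,9070)=150, bounds=[75,150]
  i=2: D_i=min(50*3^2,9070)=450, bounds=[225,450]
  i=3: D_i=min(50*3^3,9070)=1350, bounds=[675,1350]
  i=4: D_i=min(50*3^4,9070)=4050, bounds=[2025,4050]

Answer: [25,50] [75,150] [225,450] [675,1350] [2025,4050]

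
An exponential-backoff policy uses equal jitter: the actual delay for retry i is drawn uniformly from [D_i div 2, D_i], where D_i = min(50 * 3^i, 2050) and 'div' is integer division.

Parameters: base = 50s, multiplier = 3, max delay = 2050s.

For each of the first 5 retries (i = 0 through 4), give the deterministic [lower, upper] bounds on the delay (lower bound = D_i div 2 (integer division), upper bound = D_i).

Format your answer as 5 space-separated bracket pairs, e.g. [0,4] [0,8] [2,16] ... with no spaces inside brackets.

Computing bounds per retry:
  i=0: D_i=min(50*3^0,2050)=50, bounds=[25,50]
  i=1: D_i=min(50*3^1,2050)=150, bounds=[75,150]
  i=2: D_i=min(50*3^2,2050)=450, bounds=[225,450]
  i=3: D_i=min(50*3^3,2050)=1350, bounds=[675,1350]
  i=4: D_i=min(50*3^4,2050)=2050, bounds=[1025,2050]

Answer: [25,50] [75,150] [225,450] [675,1350] [1025,2050]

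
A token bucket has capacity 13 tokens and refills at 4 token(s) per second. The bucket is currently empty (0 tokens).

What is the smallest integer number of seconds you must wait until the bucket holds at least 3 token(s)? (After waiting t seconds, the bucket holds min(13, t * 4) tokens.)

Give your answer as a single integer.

Answer: 1

Derivation:
Need t * 4 >= 3, so t >= 3/4.
Smallest integer t = ceil(3/4) = 1.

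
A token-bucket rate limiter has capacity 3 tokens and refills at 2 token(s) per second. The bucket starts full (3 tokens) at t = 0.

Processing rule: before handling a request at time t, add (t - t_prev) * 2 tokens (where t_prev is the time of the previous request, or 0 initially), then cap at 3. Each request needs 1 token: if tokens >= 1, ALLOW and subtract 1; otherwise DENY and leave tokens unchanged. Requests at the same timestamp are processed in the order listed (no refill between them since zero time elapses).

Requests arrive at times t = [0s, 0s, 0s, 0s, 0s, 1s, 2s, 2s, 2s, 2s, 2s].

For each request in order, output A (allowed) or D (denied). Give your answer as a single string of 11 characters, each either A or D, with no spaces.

Simulating step by step:
  req#1 t=0s: ALLOW
  req#2 t=0s: ALLOW
  req#3 t=0s: ALLOW
  req#4 t=0s: DENY
  req#5 t=0s: DENY
  req#6 t=1s: ALLOW
  req#7 t=2s: ALLOW
  req#8 t=2s: ALLOW
  req#9 t=2s: ALLOW
  req#10 t=2s: DENY
  req#11 t=2s: DENY

Answer: AAADDAAAADD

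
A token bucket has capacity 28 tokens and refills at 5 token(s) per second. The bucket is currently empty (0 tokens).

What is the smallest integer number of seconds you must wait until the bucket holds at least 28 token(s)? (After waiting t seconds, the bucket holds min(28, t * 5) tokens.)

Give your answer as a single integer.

Answer: 6

Derivation:
Need t * 5 >= 28, so t >= 28/5.
Smallest integer t = ceil(28/5) = 6.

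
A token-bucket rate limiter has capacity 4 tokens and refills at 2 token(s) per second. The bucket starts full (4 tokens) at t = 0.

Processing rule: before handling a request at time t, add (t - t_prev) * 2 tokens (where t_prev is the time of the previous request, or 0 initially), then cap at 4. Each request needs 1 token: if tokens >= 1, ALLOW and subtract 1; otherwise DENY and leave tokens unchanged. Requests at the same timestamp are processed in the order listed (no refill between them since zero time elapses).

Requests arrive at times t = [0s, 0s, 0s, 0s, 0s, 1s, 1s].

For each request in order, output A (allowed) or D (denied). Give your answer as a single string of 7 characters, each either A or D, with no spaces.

Simulating step by step:
  req#1 t=0s: ALLOW
  req#2 t=0s: ALLOW
  req#3 t=0s: ALLOW
  req#4 t=0s: ALLOW
  req#5 t=0s: DENY
  req#6 t=1s: ALLOW
  req#7 t=1s: ALLOW

Answer: AAAADAA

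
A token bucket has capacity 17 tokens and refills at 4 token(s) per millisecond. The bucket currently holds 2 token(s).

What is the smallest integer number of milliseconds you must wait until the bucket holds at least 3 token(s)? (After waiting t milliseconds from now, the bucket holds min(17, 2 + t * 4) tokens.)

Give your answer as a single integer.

Need 2 + t * 4 >= 3, so t >= 1/4.
Smallest integer t = ceil(1/4) = 1.

Answer: 1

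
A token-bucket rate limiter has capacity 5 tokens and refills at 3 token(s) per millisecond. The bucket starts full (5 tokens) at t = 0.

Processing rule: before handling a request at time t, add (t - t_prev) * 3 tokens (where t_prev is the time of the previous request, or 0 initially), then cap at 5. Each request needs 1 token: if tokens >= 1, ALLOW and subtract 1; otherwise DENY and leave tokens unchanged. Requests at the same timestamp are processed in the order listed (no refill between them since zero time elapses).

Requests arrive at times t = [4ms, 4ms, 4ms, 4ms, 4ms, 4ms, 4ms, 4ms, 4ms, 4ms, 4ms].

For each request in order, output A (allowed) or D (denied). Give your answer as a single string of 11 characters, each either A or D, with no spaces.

Answer: AAAAADDDDDD

Derivation:
Simulating step by step:
  req#1 t=4ms: ALLOW
  req#2 t=4ms: ALLOW
  req#3 t=4ms: ALLOW
  req#4 t=4ms: ALLOW
  req#5 t=4ms: ALLOW
  req#6 t=4ms: DENY
  req#7 t=4ms: DENY
  req#8 t=4ms: DENY
  req#9 t=4ms: DENY
  req#10 t=4ms: DENY
  req#11 t=4ms: DENY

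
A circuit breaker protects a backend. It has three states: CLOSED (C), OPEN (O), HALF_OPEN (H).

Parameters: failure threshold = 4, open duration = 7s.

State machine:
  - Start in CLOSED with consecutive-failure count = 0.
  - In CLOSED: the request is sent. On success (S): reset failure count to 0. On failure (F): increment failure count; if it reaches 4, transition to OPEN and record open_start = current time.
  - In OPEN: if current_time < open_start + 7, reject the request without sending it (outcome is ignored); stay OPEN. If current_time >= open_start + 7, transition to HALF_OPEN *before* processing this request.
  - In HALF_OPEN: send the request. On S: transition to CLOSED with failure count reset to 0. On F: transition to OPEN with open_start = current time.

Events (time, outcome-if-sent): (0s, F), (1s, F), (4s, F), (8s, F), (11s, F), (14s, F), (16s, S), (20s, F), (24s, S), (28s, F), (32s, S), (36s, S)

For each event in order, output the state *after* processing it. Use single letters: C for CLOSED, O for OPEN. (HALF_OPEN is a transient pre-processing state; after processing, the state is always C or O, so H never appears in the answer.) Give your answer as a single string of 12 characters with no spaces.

Answer: CCCOOOCCCCCC

Derivation:
State after each event:
  event#1 t=0s outcome=F: state=CLOSED
  event#2 t=1s outcome=F: state=CLOSED
  event#3 t=4s outcome=F: state=CLOSED
  event#4 t=8s outcome=F: state=OPEN
  event#5 t=11s outcome=F: state=OPEN
  event#6 t=14s outcome=F: state=OPEN
  event#7 t=16s outcome=S: state=CLOSED
  event#8 t=20s outcome=F: state=CLOSED
  event#9 t=24s outcome=S: state=CLOSED
  event#10 t=28s outcome=F: state=CLOSED
  event#11 t=32s outcome=S: state=CLOSED
  event#12 t=36s outcome=S: state=CLOSED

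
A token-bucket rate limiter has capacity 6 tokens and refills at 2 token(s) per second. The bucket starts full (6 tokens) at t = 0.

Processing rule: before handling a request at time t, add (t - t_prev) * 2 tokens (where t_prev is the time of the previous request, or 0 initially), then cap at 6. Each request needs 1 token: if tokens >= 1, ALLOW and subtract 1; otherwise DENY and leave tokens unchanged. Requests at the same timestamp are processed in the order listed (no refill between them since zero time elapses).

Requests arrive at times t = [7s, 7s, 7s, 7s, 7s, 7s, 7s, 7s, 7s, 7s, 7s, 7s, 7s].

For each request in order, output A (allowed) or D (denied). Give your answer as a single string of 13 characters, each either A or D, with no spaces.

Answer: AAAAAADDDDDDD

Derivation:
Simulating step by step:
  req#1 t=7s: ALLOW
  req#2 t=7s: ALLOW
  req#3 t=7s: ALLOW
  req#4 t=7s: ALLOW
  req#5 t=7s: ALLOW
  req#6 t=7s: ALLOW
  req#7 t=7s: DENY
  req#8 t=7s: DENY
  req#9 t=7s: DENY
  req#10 t=7s: DENY
  req#11 t=7s: DENY
  req#12 t=7s: DENY
  req#13 t=7s: DENY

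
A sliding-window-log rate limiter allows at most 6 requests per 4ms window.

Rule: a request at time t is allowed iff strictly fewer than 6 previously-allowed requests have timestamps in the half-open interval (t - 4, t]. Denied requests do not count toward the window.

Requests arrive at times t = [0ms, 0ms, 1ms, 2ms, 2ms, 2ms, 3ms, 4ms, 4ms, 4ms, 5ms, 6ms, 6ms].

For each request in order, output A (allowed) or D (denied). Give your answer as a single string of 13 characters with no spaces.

Answer: AAAAAADAADAAA

Derivation:
Tracking allowed requests in the window:
  req#1 t=0ms: ALLOW
  req#2 t=0ms: ALLOW
  req#3 t=1ms: ALLOW
  req#4 t=2ms: ALLOW
  req#5 t=2ms: ALLOW
  req#6 t=2ms: ALLOW
  req#7 t=3ms: DENY
  req#8 t=4ms: ALLOW
  req#9 t=4ms: ALLOW
  req#10 t=4ms: DENY
  req#11 t=5ms: ALLOW
  req#12 t=6ms: ALLOW
  req#13 t=6ms: ALLOW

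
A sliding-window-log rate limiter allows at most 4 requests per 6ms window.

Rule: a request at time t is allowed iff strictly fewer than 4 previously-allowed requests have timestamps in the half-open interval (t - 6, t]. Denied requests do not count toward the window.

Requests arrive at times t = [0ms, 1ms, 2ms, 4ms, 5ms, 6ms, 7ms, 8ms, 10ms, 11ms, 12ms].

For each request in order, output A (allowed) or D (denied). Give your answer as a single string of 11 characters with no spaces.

Answer: AAAADAAAADA

Derivation:
Tracking allowed requests in the window:
  req#1 t=0ms: ALLOW
  req#2 t=1ms: ALLOW
  req#3 t=2ms: ALLOW
  req#4 t=4ms: ALLOW
  req#5 t=5ms: DENY
  req#6 t=6ms: ALLOW
  req#7 t=7ms: ALLOW
  req#8 t=8ms: ALLOW
  req#9 t=10ms: ALLOW
  req#10 t=11ms: DENY
  req#11 t=12ms: ALLOW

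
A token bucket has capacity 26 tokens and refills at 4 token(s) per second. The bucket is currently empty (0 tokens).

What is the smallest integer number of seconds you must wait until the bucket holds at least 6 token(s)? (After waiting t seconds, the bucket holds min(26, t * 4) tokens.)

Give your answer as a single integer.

Need t * 4 >= 6, so t >= 6/4.
Smallest integer t = ceil(6/4) = 2.

Answer: 2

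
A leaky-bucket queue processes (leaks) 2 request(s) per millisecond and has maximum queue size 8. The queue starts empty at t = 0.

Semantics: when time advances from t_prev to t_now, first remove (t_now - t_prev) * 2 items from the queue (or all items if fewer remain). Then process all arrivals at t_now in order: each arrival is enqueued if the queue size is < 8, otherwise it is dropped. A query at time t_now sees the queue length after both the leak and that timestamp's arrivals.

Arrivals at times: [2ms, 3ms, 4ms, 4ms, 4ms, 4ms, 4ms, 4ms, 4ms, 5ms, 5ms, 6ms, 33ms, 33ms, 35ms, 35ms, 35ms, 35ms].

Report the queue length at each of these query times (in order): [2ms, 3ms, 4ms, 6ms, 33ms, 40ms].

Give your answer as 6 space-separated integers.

Queue lengths at query times:
  query t=2ms: backlog = 1
  query t=3ms: backlog = 1
  query t=4ms: backlog = 7
  query t=6ms: backlog = 6
  query t=33ms: backlog = 2
  query t=40ms: backlog = 0

Answer: 1 1 7 6 2 0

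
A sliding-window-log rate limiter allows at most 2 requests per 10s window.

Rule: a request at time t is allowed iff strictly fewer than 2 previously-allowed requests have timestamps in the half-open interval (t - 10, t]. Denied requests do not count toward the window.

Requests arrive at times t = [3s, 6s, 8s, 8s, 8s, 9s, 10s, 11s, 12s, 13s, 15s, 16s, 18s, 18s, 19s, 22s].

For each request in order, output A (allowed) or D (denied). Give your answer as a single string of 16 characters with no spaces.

Tracking allowed requests in the window:
  req#1 t=3s: ALLOW
  req#2 t=6s: ALLOW
  req#3 t=8s: DENY
  req#4 t=8s: DENY
  req#5 t=8s: DENY
  req#6 t=9s: DENY
  req#7 t=10s: DENY
  req#8 t=11s: DENY
  req#9 t=12s: DENY
  req#10 t=13s: ALLOW
  req#11 t=15s: DENY
  req#12 t=16s: ALLOW
  req#13 t=18s: DENY
  req#14 t=18s: DENY
  req#15 t=19s: DENY
  req#16 t=22s: DENY

Answer: AADDDDDDDADADDDD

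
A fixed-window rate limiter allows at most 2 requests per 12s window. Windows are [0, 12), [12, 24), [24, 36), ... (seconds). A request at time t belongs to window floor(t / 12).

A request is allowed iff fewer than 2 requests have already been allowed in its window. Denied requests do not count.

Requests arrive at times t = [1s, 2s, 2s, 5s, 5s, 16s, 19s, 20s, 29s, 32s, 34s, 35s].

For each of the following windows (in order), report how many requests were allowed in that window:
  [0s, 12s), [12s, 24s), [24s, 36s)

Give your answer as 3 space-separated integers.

Answer: 2 2 2

Derivation:
Processing requests:
  req#1 t=1s (window 0): ALLOW
  req#2 t=2s (window 0): ALLOW
  req#3 t=2s (window 0): DENY
  req#4 t=5s (window 0): DENY
  req#5 t=5s (window 0): DENY
  req#6 t=16s (window 1): ALLOW
  req#7 t=19s (window 1): ALLOW
  req#8 t=20s (window 1): DENY
  req#9 t=29s (window 2): ALLOW
  req#10 t=32s (window 2): ALLOW
  req#11 t=34s (window 2): DENY
  req#12 t=35s (window 2): DENY

Allowed counts by window: 2 2 2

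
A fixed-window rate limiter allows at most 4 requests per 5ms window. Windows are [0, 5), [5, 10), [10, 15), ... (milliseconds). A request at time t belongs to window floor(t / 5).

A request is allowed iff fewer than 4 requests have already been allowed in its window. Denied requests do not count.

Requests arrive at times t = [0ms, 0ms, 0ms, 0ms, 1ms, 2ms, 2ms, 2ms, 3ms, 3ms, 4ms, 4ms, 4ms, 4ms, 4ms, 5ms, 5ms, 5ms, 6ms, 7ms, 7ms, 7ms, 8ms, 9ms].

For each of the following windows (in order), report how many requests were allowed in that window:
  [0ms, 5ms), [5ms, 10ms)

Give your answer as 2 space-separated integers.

Processing requests:
  req#1 t=0ms (window 0): ALLOW
  req#2 t=0ms (window 0): ALLOW
  req#3 t=0ms (window 0): ALLOW
  req#4 t=0ms (window 0): ALLOW
  req#5 t=1ms (window 0): DENY
  req#6 t=2ms (window 0): DENY
  req#7 t=2ms (window 0): DENY
  req#8 t=2ms (window 0): DENY
  req#9 t=3ms (window 0): DENY
  req#10 t=3ms (window 0): DENY
  req#11 t=4ms (window 0): DENY
  req#12 t=4ms (window 0): DENY
  req#13 t=4ms (window 0): DENY
  req#14 t=4ms (window 0): DENY
  req#15 t=4ms (window 0): DENY
  req#16 t=5ms (window 1): ALLOW
  req#17 t=5ms (window 1): ALLOW
  req#18 t=5ms (window 1): ALLOW
  req#19 t=6ms (window 1): ALLOW
  req#20 t=7ms (window 1): DENY
  req#21 t=7ms (window 1): DENY
  req#22 t=7ms (window 1): DENY
  req#23 t=8ms (window 1): DENY
  req#24 t=9ms (window 1): DENY

Allowed counts by window: 4 4

Answer: 4 4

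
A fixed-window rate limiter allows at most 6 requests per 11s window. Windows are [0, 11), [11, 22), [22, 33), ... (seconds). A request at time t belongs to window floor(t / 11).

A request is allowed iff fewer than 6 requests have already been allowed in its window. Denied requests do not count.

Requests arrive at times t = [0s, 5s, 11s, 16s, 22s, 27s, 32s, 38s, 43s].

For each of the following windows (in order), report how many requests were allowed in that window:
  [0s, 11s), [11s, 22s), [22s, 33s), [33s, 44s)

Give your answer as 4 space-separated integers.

Answer: 2 2 3 2

Derivation:
Processing requests:
  req#1 t=0s (window 0): ALLOW
  req#2 t=5s (window 0): ALLOW
  req#3 t=11s (window 1): ALLOW
  req#4 t=16s (window 1): ALLOW
  req#5 t=22s (window 2): ALLOW
  req#6 t=27s (window 2): ALLOW
  req#7 t=32s (window 2): ALLOW
  req#8 t=38s (window 3): ALLOW
  req#9 t=43s (window 3): ALLOW

Allowed counts by window: 2 2 3 2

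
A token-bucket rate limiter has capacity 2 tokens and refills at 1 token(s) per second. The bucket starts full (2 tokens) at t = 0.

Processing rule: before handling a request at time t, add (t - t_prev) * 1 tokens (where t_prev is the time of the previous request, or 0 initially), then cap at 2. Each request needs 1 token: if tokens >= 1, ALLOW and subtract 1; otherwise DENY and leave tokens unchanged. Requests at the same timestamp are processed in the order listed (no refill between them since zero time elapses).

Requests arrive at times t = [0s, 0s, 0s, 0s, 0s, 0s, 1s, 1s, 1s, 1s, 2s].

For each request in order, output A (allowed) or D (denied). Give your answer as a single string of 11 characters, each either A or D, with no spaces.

Simulating step by step:
  req#1 t=0s: ALLOW
  req#2 t=0s: ALLOW
  req#3 t=0s: DENY
  req#4 t=0s: DENY
  req#5 t=0s: DENY
  req#6 t=0s: DENY
  req#7 t=1s: ALLOW
  req#8 t=1s: DENY
  req#9 t=1s: DENY
  req#10 t=1s: DENY
  req#11 t=2s: ALLOW

Answer: AADDDDADDDA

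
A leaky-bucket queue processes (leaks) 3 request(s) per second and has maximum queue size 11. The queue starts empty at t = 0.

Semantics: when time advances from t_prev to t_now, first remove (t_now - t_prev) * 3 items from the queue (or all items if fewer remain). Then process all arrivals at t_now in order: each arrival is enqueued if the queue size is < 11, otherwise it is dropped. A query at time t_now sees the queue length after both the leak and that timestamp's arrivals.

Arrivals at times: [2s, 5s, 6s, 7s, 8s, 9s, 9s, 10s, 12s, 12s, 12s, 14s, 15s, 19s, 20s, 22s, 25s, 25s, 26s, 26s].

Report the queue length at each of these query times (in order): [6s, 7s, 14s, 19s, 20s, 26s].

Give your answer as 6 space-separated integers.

Answer: 1 1 1 1 1 2

Derivation:
Queue lengths at query times:
  query t=6s: backlog = 1
  query t=7s: backlog = 1
  query t=14s: backlog = 1
  query t=19s: backlog = 1
  query t=20s: backlog = 1
  query t=26s: backlog = 2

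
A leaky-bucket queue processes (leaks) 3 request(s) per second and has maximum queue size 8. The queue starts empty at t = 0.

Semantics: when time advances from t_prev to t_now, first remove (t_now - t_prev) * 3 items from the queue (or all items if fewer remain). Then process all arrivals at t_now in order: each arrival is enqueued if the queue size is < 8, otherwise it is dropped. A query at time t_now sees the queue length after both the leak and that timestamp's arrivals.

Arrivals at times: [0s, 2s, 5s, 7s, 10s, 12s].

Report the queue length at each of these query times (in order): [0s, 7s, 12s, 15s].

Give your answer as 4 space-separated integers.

Queue lengths at query times:
  query t=0s: backlog = 1
  query t=7s: backlog = 1
  query t=12s: backlog = 1
  query t=15s: backlog = 0

Answer: 1 1 1 0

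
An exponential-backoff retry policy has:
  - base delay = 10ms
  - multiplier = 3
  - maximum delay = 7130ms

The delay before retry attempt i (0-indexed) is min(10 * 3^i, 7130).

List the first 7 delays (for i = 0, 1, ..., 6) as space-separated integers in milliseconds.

Computing each delay:
  i=0: min(10*3^0, 7130) = 10
  i=1: min(10*3^1, 7130) = 30
  i=2: min(10*3^2, 7130) = 90
  i=3: min(10*3^3, 7130) = 270
  i=4: min(10*3^4, 7130) = 810
  i=5: min(10*3^5, 7130) = 2430
  i=6: min(10*3^6, 7130) = 7130

Answer: 10 30 90 270 810 2430 7130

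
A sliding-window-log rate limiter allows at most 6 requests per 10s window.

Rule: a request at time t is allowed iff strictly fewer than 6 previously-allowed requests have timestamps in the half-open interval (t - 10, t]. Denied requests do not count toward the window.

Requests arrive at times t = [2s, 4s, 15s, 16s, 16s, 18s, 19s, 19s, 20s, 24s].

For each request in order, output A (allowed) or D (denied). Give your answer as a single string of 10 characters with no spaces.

Tracking allowed requests in the window:
  req#1 t=2s: ALLOW
  req#2 t=4s: ALLOW
  req#3 t=15s: ALLOW
  req#4 t=16s: ALLOW
  req#5 t=16s: ALLOW
  req#6 t=18s: ALLOW
  req#7 t=19s: ALLOW
  req#8 t=19s: ALLOW
  req#9 t=20s: DENY
  req#10 t=24s: DENY

Answer: AAAAAAAADD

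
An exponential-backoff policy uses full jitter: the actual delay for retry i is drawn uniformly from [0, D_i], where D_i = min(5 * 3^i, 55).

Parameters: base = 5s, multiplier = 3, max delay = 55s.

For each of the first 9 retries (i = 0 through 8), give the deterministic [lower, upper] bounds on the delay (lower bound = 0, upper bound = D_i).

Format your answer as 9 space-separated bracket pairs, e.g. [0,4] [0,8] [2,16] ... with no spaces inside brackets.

Answer: [0,5] [0,15] [0,45] [0,55] [0,55] [0,55] [0,55] [0,55] [0,55]

Derivation:
Computing bounds per retry:
  i=0: D_i=min(5*3^0,55)=5, bounds=[0,5]
  i=1: D_i=min(5*3^1,55)=15, bounds=[0,15]
  i=2: D_i=min(5*3^2,55)=45, bounds=[0,45]
  i=3: D_i=min(5*3^3,55)=55, bounds=[0,55]
  i=4: D_i=min(5*3^4,55)=55, bounds=[0,55]
  i=5: D_i=min(5*3^5,55)=55, bounds=[0,55]
  i=6: D_i=min(5*3^6,55)=55, bounds=[0,55]
  i=7: D_i=min(5*3^7,55)=55, bounds=[0,55]
  i=8: D_i=min(5*3^8,55)=55, bounds=[0,55]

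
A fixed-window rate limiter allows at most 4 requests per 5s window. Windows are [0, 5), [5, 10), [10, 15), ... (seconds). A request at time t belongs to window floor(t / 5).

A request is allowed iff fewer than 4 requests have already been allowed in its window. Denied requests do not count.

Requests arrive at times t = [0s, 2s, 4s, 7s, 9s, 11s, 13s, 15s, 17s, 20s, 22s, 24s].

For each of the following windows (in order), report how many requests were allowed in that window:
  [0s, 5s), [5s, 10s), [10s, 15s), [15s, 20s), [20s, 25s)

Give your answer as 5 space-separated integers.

Processing requests:
  req#1 t=0s (window 0): ALLOW
  req#2 t=2s (window 0): ALLOW
  req#3 t=4s (window 0): ALLOW
  req#4 t=7s (window 1): ALLOW
  req#5 t=9s (window 1): ALLOW
  req#6 t=11s (window 2): ALLOW
  req#7 t=13s (window 2): ALLOW
  req#8 t=15s (window 3): ALLOW
  req#9 t=17s (window 3): ALLOW
  req#10 t=20s (window 4): ALLOW
  req#11 t=22s (window 4): ALLOW
  req#12 t=24s (window 4): ALLOW

Allowed counts by window: 3 2 2 2 3

Answer: 3 2 2 2 3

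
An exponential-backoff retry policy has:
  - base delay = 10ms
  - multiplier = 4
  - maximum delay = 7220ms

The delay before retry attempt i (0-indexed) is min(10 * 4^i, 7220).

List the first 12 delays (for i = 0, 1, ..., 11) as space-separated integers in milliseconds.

Answer: 10 40 160 640 2560 7220 7220 7220 7220 7220 7220 7220

Derivation:
Computing each delay:
  i=0: min(10*4^0, 7220) = 10
  i=1: min(10*4^1, 7220) = 40
  i=2: min(10*4^2, 7220) = 160
  i=3: min(10*4^3, 7220) = 640
  i=4: min(10*4^4, 7220) = 2560
  i=5: min(10*4^5, 7220) = 7220
  i=6: min(10*4^6, 7220) = 7220
  i=7: min(10*4^7, 7220) = 7220
  i=8: min(10*4^8, 7220) = 7220
  i=9: min(10*4^9, 7220) = 7220
  i=10: min(10*4^10, 7220) = 7220
  i=11: min(10*4^11, 7220) = 7220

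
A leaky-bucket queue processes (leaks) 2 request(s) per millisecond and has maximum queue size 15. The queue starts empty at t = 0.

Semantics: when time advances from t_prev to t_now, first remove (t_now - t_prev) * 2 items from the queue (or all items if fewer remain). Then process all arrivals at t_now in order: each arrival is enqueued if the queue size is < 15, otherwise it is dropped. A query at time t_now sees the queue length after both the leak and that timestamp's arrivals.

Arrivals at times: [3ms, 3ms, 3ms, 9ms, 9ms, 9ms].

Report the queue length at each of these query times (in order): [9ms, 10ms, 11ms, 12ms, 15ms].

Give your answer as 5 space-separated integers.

Answer: 3 1 0 0 0

Derivation:
Queue lengths at query times:
  query t=9ms: backlog = 3
  query t=10ms: backlog = 1
  query t=11ms: backlog = 0
  query t=12ms: backlog = 0
  query t=15ms: backlog = 0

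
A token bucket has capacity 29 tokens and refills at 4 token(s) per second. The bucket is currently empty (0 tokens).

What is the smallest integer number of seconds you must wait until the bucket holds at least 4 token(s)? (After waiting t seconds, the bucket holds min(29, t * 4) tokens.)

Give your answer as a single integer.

Need t * 4 >= 4, so t >= 4/4.
Smallest integer t = ceil(4/4) = 1.

Answer: 1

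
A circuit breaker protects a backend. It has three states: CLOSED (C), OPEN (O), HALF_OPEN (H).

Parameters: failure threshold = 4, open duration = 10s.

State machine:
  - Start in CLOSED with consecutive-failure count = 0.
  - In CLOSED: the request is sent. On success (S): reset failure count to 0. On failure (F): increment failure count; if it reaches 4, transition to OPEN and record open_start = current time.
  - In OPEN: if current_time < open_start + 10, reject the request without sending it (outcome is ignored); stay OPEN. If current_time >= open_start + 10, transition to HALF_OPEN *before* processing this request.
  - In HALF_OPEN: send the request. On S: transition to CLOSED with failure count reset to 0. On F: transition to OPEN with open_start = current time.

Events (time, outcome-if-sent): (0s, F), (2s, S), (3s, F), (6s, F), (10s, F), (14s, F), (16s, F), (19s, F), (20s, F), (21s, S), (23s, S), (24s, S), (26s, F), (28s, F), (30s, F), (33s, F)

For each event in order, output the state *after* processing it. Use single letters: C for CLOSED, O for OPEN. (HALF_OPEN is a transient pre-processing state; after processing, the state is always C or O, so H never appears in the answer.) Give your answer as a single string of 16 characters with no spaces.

State after each event:
  event#1 t=0s outcome=F: state=CLOSED
  event#2 t=2s outcome=S: state=CLOSED
  event#3 t=3s outcome=F: state=CLOSED
  event#4 t=6s outcome=F: state=CLOSED
  event#5 t=10s outcome=F: state=CLOSED
  event#6 t=14s outcome=F: state=OPEN
  event#7 t=16s outcome=F: state=OPEN
  event#8 t=19s outcome=F: state=OPEN
  event#9 t=20s outcome=F: state=OPEN
  event#10 t=21s outcome=S: state=OPEN
  event#11 t=23s outcome=S: state=OPEN
  event#12 t=24s outcome=S: state=CLOSED
  event#13 t=26s outcome=F: state=CLOSED
  event#14 t=28s outcome=F: state=CLOSED
  event#15 t=30s outcome=F: state=CLOSED
  event#16 t=33s outcome=F: state=OPEN

Answer: CCCCCOOOOOOCCCCO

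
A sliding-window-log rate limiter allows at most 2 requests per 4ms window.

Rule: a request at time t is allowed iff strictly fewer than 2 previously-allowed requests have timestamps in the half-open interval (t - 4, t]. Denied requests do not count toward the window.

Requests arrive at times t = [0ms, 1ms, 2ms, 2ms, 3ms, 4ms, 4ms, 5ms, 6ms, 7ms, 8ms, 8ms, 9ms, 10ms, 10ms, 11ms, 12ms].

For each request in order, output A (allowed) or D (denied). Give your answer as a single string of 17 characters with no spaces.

Tracking allowed requests in the window:
  req#1 t=0ms: ALLOW
  req#2 t=1ms: ALLOW
  req#3 t=2ms: DENY
  req#4 t=2ms: DENY
  req#5 t=3ms: DENY
  req#6 t=4ms: ALLOW
  req#7 t=4ms: DENY
  req#8 t=5ms: ALLOW
  req#9 t=6ms: DENY
  req#10 t=7ms: DENY
  req#11 t=8ms: ALLOW
  req#12 t=8ms: DENY
  req#13 t=9ms: ALLOW
  req#14 t=10ms: DENY
  req#15 t=10ms: DENY
  req#16 t=11ms: DENY
  req#17 t=12ms: ALLOW

Answer: AADDDADADDADADDDA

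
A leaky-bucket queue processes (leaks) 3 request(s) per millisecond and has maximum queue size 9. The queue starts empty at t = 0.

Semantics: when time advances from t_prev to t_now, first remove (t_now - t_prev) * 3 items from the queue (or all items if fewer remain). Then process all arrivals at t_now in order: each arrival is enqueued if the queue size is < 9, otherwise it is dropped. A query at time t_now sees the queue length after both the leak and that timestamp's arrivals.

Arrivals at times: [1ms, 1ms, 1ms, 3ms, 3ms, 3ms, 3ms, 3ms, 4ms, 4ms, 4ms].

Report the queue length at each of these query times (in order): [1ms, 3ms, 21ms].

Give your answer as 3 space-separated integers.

Queue lengths at query times:
  query t=1ms: backlog = 3
  query t=3ms: backlog = 5
  query t=21ms: backlog = 0

Answer: 3 5 0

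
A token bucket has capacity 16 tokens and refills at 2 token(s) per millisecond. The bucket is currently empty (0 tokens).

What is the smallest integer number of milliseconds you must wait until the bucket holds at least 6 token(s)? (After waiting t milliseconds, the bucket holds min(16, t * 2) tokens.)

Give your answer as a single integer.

Answer: 3

Derivation:
Need t * 2 >= 6, so t >= 6/2.
Smallest integer t = ceil(6/2) = 3.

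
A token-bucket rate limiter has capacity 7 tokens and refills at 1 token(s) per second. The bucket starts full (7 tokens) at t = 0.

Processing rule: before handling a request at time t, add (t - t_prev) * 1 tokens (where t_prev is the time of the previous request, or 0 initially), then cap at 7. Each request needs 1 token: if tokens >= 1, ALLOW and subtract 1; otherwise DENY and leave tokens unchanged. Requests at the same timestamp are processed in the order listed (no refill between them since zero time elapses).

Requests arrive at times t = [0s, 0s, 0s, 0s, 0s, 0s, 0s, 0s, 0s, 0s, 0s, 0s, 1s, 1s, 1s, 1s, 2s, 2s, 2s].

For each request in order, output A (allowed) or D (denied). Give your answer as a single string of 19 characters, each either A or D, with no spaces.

Answer: AAAAAAADDDDDADDDADD

Derivation:
Simulating step by step:
  req#1 t=0s: ALLOW
  req#2 t=0s: ALLOW
  req#3 t=0s: ALLOW
  req#4 t=0s: ALLOW
  req#5 t=0s: ALLOW
  req#6 t=0s: ALLOW
  req#7 t=0s: ALLOW
  req#8 t=0s: DENY
  req#9 t=0s: DENY
  req#10 t=0s: DENY
  req#11 t=0s: DENY
  req#12 t=0s: DENY
  req#13 t=1s: ALLOW
  req#14 t=1s: DENY
  req#15 t=1s: DENY
  req#16 t=1s: DENY
  req#17 t=2s: ALLOW
  req#18 t=2s: DENY
  req#19 t=2s: DENY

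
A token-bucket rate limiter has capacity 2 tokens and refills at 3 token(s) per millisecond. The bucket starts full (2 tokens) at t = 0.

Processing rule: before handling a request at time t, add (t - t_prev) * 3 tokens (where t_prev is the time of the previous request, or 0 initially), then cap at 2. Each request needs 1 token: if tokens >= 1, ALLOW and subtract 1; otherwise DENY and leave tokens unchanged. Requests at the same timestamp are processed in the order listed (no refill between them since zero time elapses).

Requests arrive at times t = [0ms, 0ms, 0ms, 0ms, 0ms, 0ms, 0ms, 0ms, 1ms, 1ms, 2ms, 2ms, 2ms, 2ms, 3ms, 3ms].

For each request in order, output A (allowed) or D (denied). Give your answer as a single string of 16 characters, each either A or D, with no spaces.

Answer: AADDDDDDAAAADDAA

Derivation:
Simulating step by step:
  req#1 t=0ms: ALLOW
  req#2 t=0ms: ALLOW
  req#3 t=0ms: DENY
  req#4 t=0ms: DENY
  req#5 t=0ms: DENY
  req#6 t=0ms: DENY
  req#7 t=0ms: DENY
  req#8 t=0ms: DENY
  req#9 t=1ms: ALLOW
  req#10 t=1ms: ALLOW
  req#11 t=2ms: ALLOW
  req#12 t=2ms: ALLOW
  req#13 t=2ms: DENY
  req#14 t=2ms: DENY
  req#15 t=3ms: ALLOW
  req#16 t=3ms: ALLOW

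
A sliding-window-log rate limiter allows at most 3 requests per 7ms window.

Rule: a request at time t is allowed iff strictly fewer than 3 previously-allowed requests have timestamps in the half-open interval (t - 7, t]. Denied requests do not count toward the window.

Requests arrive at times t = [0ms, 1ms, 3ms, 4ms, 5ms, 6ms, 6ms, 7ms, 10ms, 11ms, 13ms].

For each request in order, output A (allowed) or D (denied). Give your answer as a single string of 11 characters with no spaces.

Answer: AAADDDDAAAD

Derivation:
Tracking allowed requests in the window:
  req#1 t=0ms: ALLOW
  req#2 t=1ms: ALLOW
  req#3 t=3ms: ALLOW
  req#4 t=4ms: DENY
  req#5 t=5ms: DENY
  req#6 t=6ms: DENY
  req#7 t=6ms: DENY
  req#8 t=7ms: ALLOW
  req#9 t=10ms: ALLOW
  req#10 t=11ms: ALLOW
  req#11 t=13ms: DENY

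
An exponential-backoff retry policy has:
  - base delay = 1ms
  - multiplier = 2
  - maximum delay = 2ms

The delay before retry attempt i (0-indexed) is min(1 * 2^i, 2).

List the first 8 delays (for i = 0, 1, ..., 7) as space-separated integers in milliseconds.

Answer: 1 2 2 2 2 2 2 2

Derivation:
Computing each delay:
  i=0: min(1*2^0, 2) = 1
  i=1: min(1*2^1, 2) = 2
  i=2: min(1*2^2, 2) = 2
  i=3: min(1*2^3, 2) = 2
  i=4: min(1*2^4, 2) = 2
  i=5: min(1*2^5, 2) = 2
  i=6: min(1*2^6, 2) = 2
  i=7: min(1*2^7, 2) = 2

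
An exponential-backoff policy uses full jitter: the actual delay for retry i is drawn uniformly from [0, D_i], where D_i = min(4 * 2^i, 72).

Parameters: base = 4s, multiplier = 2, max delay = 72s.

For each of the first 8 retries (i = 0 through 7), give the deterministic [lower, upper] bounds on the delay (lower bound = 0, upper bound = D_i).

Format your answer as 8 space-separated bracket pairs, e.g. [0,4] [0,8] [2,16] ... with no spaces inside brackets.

Answer: [0,4] [0,8] [0,16] [0,32] [0,64] [0,72] [0,72] [0,72]

Derivation:
Computing bounds per retry:
  i=0: D_i=min(4*2^0,72)=4, bounds=[0,4]
  i=1: D_i=min(4*2^1,72)=8, bounds=[0,8]
  i=2: D_i=min(4*2^2,72)=16, bounds=[0,16]
  i=3: D_i=min(4*2^3,72)=32, bounds=[0,32]
  i=4: D_i=min(4*2^4,72)=64, bounds=[0,64]
  i=5: D_i=min(4*2^5,72)=72, bounds=[0,72]
  i=6: D_i=min(4*2^6,72)=72, bounds=[0,72]
  i=7: D_i=min(4*2^7,72)=72, bounds=[0,72]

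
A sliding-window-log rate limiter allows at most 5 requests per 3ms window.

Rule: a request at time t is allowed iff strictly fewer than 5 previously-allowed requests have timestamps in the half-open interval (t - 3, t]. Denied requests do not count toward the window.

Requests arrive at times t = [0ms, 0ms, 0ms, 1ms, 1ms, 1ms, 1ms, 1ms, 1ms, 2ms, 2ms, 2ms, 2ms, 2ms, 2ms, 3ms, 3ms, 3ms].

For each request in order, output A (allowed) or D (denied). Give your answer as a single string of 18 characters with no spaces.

Answer: AAAAADDDDDDDDDDAAA

Derivation:
Tracking allowed requests in the window:
  req#1 t=0ms: ALLOW
  req#2 t=0ms: ALLOW
  req#3 t=0ms: ALLOW
  req#4 t=1ms: ALLOW
  req#5 t=1ms: ALLOW
  req#6 t=1ms: DENY
  req#7 t=1ms: DENY
  req#8 t=1ms: DENY
  req#9 t=1ms: DENY
  req#10 t=2ms: DENY
  req#11 t=2ms: DENY
  req#12 t=2ms: DENY
  req#13 t=2ms: DENY
  req#14 t=2ms: DENY
  req#15 t=2ms: DENY
  req#16 t=3ms: ALLOW
  req#17 t=3ms: ALLOW
  req#18 t=3ms: ALLOW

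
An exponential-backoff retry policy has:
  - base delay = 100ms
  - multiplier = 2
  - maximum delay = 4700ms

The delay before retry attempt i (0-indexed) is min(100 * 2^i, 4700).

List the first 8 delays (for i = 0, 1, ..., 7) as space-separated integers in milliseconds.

Answer: 100 200 400 800 1600 3200 4700 4700

Derivation:
Computing each delay:
  i=0: min(100*2^0, 4700) = 100
  i=1: min(100*2^1, 4700) = 200
  i=2: min(100*2^2, 4700) = 400
  i=3: min(100*2^3, 4700) = 800
  i=4: min(100*2^4, 4700) = 1600
  i=5: min(100*2^5, 4700) = 3200
  i=6: min(100*2^6, 4700) = 4700
  i=7: min(100*2^7, 4700) = 4700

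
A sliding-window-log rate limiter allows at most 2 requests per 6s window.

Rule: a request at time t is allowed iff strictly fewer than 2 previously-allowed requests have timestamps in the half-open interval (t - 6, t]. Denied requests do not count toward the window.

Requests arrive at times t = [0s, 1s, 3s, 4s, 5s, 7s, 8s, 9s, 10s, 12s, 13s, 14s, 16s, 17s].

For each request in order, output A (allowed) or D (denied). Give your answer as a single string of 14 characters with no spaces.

Answer: AADDDAADDDAADD

Derivation:
Tracking allowed requests in the window:
  req#1 t=0s: ALLOW
  req#2 t=1s: ALLOW
  req#3 t=3s: DENY
  req#4 t=4s: DENY
  req#5 t=5s: DENY
  req#6 t=7s: ALLOW
  req#7 t=8s: ALLOW
  req#8 t=9s: DENY
  req#9 t=10s: DENY
  req#10 t=12s: DENY
  req#11 t=13s: ALLOW
  req#12 t=14s: ALLOW
  req#13 t=16s: DENY
  req#14 t=17s: DENY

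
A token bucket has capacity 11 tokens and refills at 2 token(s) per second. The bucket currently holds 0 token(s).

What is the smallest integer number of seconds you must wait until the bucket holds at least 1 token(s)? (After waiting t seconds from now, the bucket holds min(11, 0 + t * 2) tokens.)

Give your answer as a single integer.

Need 0 + t * 2 >= 1, so t >= 1/2.
Smallest integer t = ceil(1/2) = 1.

Answer: 1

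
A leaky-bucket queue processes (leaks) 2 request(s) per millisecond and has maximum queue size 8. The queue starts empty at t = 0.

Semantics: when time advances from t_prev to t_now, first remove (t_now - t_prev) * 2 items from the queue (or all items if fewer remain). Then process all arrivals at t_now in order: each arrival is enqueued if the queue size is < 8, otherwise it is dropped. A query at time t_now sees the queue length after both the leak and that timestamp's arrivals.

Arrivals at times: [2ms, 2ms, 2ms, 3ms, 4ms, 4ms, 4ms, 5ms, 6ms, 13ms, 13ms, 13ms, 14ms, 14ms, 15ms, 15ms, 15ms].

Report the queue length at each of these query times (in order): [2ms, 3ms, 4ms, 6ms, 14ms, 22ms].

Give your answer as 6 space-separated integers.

Queue lengths at query times:
  query t=2ms: backlog = 3
  query t=3ms: backlog = 2
  query t=4ms: backlog = 3
  query t=6ms: backlog = 1
  query t=14ms: backlog = 3
  query t=22ms: backlog = 0

Answer: 3 2 3 1 3 0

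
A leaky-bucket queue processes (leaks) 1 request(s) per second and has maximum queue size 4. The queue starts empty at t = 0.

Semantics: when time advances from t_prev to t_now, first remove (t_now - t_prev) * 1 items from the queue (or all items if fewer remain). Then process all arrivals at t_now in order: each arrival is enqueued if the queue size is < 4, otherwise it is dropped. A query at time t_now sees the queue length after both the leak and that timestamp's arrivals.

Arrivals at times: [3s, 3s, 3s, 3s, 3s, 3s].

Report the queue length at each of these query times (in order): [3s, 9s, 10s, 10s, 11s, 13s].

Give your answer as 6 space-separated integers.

Answer: 4 0 0 0 0 0

Derivation:
Queue lengths at query times:
  query t=3s: backlog = 4
  query t=9s: backlog = 0
  query t=10s: backlog = 0
  query t=10s: backlog = 0
  query t=11s: backlog = 0
  query t=13s: backlog = 0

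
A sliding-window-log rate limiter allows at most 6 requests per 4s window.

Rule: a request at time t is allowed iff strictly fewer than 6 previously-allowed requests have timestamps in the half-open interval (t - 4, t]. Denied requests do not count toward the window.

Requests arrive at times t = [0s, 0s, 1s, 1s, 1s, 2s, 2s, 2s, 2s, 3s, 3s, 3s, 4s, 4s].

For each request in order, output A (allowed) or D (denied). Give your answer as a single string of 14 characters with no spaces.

Tracking allowed requests in the window:
  req#1 t=0s: ALLOW
  req#2 t=0s: ALLOW
  req#3 t=1s: ALLOW
  req#4 t=1s: ALLOW
  req#5 t=1s: ALLOW
  req#6 t=2s: ALLOW
  req#7 t=2s: DENY
  req#8 t=2s: DENY
  req#9 t=2s: DENY
  req#10 t=3s: DENY
  req#11 t=3s: DENY
  req#12 t=3s: DENY
  req#13 t=4s: ALLOW
  req#14 t=4s: ALLOW

Answer: AAAAAADDDDDDAA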